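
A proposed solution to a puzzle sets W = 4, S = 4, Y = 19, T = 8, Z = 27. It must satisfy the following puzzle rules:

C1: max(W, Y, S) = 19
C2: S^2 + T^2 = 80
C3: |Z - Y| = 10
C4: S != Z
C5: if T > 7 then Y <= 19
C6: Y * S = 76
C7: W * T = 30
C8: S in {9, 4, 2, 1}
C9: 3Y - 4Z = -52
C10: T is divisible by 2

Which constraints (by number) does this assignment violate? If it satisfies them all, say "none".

C1: max(4, 19, 4) = 19  yes
C2: S^2 + T^2 = 4^2 + 8^2 = 16 + 64 = 80  yes
C3: |27 - 19| = 8, not 10  no
C4: S = 4, Z = 27; distinct  yes
C5: T = 8 > 7, so we need Y ≤ 19; Y = 19 ≤ 19  yes
C6: Y * S = 19 * 4 = 76  yes
C7: W * T = 4 * 8 = 32, not 30  no
C8: S = 4 is in {9, 4, 2, 1}  yes
C9: 3Y - 4Z = 3(19) - 4(27) = -51, not -52  no
C10: 8 / 2 = 4, so 2 divides 8  yes

The assignment fails constraints 3, 7, and 9.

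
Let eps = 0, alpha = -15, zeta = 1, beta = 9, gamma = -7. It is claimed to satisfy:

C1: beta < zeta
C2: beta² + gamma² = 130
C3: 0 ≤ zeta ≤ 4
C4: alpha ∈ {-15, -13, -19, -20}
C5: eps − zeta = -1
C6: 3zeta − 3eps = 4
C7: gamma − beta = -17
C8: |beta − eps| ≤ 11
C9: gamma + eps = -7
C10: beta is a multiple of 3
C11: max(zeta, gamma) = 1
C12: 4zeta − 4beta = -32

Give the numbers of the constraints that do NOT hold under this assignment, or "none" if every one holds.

The assignment fails constraints 1, 6, and 7.

C1: beta = 9, zeta = 1; 9 ≥ 1 (want <) — violated.
C2: beta² + gamma² = 9² + (-7)² = 81 + 49 = 130 — OK.
C3: zeta = 1 lies in [0, 4] — OK.
C4: alpha = -15 is in {-15, -13, -19, -20} — OK.
C5: eps − zeta = 0 − 1 = -1 — OK.
C6: 3zeta − 3eps = 3(1) − 3(0) = 3, not 4 — violated.
C7: gamma − beta = -7 − 9 = -16, not -17 — violated.
C8: |9 − 0| = 9; 9 ≤ 11 — OK.
C9: gamma + eps = -7 + 0 = -7 — OK.
C10: 9 / 3 = 3, so 3 divides 9 — OK.
C11: max(1, -7) = 1 — OK.
C12: 4zeta − 4beta = 4(1) − 4(9) = -32 — OK.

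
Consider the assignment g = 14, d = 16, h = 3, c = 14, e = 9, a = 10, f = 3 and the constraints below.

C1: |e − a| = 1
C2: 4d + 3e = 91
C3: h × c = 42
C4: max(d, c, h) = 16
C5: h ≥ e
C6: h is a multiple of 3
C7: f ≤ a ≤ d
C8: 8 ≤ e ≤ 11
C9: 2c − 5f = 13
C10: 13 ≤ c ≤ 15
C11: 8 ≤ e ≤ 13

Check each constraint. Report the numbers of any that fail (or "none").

C1: |9 − 10| = 1  ✓
C2: 4d + 3e = 4(16) + 3(9) = 91  ✓
C3: h × c = 3 × 14 = 42  ✓
C4: max(16, 14, 3) = 16  ✓
C5: h = 3, e = 9; 3 < 9 (want ≥)  ✗
C6: 3 / 3 = 1, so 3 divides 3  ✓
C7: values 3 ≤ 10 ≤ 16  ✓
C8: e = 9 lies in [8, 11]  ✓
C9: 2c − 5f = 2(14) − 5(3) = 13  ✓
C10: c = 14 lies in [13, 15]  ✓
C11: e = 9 lies in [8, 13]  ✓

Violated: 5.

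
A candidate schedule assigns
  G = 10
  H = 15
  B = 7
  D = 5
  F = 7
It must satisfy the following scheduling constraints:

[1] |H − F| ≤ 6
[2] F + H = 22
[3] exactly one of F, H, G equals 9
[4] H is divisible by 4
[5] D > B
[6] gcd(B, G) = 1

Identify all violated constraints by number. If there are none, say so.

[1] |15 − 7| = 8; 8 > 6, exceeds bound 6 — does not hold.
[2] F + H = 7 + 15 = 22 — holds.
[3] F=7, H=15, G=10; 0 of them equal 9, not exactly one — does not hold.
[4] 15 = 4×3 + 3, so 4 does not divide 15 — does not hold.
[5] D = 5, B = 7; 5 ≤ 7 (want >) — does not hold.
[6] gcd(7, 10) = 1 — holds.

No — constraints 1, 3, 4, and 5 are not satisfied.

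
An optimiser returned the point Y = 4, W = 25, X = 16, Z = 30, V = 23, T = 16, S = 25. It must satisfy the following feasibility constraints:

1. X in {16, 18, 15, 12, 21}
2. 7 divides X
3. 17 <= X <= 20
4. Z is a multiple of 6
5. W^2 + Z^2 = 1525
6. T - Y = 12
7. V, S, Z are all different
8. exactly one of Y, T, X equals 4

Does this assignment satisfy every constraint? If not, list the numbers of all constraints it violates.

Violated: 2 and 3.

1. X = 16 is in {16, 18, 15, 12, 21}  holds
2. 16 = 7*2 + 2, so 7 does not divide 16  fails
3. X = 16 is outside [17, 20]  fails
4. 30 / 6 = 5, so 6 divides 30  holds
5. W^2 + Z^2 = 25^2 + 30^2 = 625 + 900 = 1525  holds
6. T - Y = 16 - 4 = 12  holds
7. values 23, 25, 30 are pairwise distinct  holds
8. Y=4, T=16, X=16; 1 of them equals 4  holds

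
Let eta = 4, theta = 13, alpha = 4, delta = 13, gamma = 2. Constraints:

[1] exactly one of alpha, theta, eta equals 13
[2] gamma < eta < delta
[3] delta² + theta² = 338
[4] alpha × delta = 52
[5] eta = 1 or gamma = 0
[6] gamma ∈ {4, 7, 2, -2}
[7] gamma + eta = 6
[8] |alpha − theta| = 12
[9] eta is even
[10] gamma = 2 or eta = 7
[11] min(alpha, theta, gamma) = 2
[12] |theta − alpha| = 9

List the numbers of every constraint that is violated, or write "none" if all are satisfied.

Constraints 5 and 8 are violated.

[1] alpha=4, theta=13, eta=4; 1 of them equals 13 — satisfied.
[2] values 2 < 4 < 13 — satisfied.
[3] delta² + theta² = 13² + 13² = 169 + 169 = 338 — satisfied.
[4] alpha × delta = 4 × 13 = 52 — satisfied.
[5] eta = 4 ≠ 1 and gamma = 2 ≠ 0; both disjuncts false — violated.
[6] gamma = 2 is in {4, 7, 2, -2} — satisfied.
[7] gamma + eta = 2 + 4 = 6 — satisfied.
[8] |4 − 13| = 9, not 12 — violated.
[9] eta = 4 is even — satisfied.
[10] gamma = 2 = 2 (first disjunct) — satisfied.
[11] min(4, 13, 2) = 2 — satisfied.
[12] |13 − 4| = 9 — satisfied.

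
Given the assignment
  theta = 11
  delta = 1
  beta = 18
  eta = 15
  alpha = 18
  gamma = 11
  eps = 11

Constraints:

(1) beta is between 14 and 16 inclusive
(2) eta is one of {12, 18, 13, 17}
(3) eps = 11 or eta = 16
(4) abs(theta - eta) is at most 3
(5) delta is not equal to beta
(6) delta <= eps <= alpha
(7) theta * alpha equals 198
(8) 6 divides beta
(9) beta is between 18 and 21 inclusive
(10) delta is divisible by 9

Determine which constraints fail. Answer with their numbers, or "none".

(1) beta = 18 is outside [14, 16] — violated.
(2) eta = 15 is not in {12, 18, 13, 17} — violated.
(3) eps = 11 = 11 (first disjunct) — satisfied.
(4) abs(11 - 15) = 4; 4 > 3, exceeds bound 3 — violated.
(5) delta = 1, beta = 18; distinct — satisfied.
(6) values 1 <= 11 <= 18 — satisfied.
(7) theta * alpha = 11 * 18 = 198 — satisfied.
(8) 18 / 6 = 3, so 6 divides 18 — satisfied.
(9) beta = 18 lies in [18, 21] — satisfied.
(10) 1 = 9*0 + 1, so 9 does not divide 1 — violated.

Constraints 1, 2, 4, and 10 do not hold.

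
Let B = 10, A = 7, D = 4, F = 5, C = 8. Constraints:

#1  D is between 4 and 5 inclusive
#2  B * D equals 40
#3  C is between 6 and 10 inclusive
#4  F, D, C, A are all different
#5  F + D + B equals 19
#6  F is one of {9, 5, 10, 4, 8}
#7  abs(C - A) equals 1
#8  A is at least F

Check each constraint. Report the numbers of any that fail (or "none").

#1 D = 4 lies in [4, 5]  ✓
#2 B * D = 10 * 4 = 40  ✓
#3 C = 8 lies in [6, 10]  ✓
#4 values 5, 4, 8, 7 are pairwise distinct  ✓
#5 F + D + B = 5 + 4 + 10 = 19  ✓
#6 F = 5 is in {9, 5, 10, 4, 8}  ✓
#7 abs(8 - 7) = 1  ✓
#8 A = 7, F = 5; 7 ≥ 5  ✓

All constraints are satisfied.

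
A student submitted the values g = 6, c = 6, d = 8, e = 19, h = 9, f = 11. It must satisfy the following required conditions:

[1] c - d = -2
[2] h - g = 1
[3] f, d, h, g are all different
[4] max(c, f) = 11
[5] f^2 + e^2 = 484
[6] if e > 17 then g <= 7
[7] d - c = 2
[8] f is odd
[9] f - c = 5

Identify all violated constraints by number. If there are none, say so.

[1] c - d = 6 - 8 = -2  true
[2] h - g = 9 - 6 = 3, not 1  false
[3] values 11, 8, 9, 6 are pairwise distinct  true
[4] max(6, 11) = 11  true
[5] f^2 + e^2 = 11^2 + 19^2 = 121 + 361 = 482, not 484  false
[6] e = 19 > 17, so we need g ≤ 7; g = 6 ≤ 7  true
[7] d - c = 8 - 6 = 2  true
[8] f = 11 is odd  true
[9] f - c = 11 - 6 = 5  true

The assignment fails constraints 2 and 5.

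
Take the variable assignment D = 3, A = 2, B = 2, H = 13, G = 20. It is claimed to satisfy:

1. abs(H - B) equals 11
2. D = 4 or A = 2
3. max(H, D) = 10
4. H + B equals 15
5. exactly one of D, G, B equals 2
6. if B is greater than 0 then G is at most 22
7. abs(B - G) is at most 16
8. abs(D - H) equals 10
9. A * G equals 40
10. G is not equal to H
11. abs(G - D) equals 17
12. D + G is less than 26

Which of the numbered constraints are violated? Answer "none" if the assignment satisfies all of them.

Constraints 3 and 7 are violated.

1. abs(13 - 2) = 11 — holds.
2. D = 3 ≠ 4, but A = 2 = 2 (second disjunct) — holds.
3. max(13, 3) = 13, not 10 — does not hold.
4. H + B = 13 + 2 = 15 — holds.
5. D=3, G=20, B=2; 1 of them equals 2 — holds.
6. B = 2 > 0, so we need G ≤ 22; G = 20 ≤ 22 — holds.
7. abs(2 - 20) = 18; 18 > 16, exceeds bound 16 — does not hold.
8. abs(3 - 13) = 10 — holds.
9. A * G = 2 * 20 = 40 — holds.
10. G = 20, H = 13; distinct — holds.
11. abs(20 - 3) = 17 — holds.
12. D + G = 3 + 20 = 23; 23 < 26 — holds.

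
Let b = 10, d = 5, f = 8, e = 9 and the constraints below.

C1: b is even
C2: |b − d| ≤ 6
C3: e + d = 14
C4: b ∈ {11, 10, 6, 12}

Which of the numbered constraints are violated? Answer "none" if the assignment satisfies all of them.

The assignment satisfies every constraint.

C1: b = 10 is even — OK.
C2: |10 − 5| = 5; 5 ≤ 6 — OK.
C3: e + d = 9 + 5 = 14 — OK.
C4: b = 10 is in {11, 10, 6, 12} — OK.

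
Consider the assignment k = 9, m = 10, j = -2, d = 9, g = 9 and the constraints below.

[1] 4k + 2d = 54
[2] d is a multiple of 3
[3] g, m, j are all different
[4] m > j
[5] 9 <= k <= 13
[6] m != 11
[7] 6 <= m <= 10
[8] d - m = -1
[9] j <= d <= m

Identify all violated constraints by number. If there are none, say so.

[1] 4k + 2d = 4(9) + 2(9) = 54  ✓
[2] 9 / 3 = 3, so 3 divides 9  ✓
[3] values 9, 10, -2 are pairwise distinct  ✓
[4] m = 10, j = -2; 10 > -2  ✓
[5] k = 9 lies in [9, 13]  ✓
[6] m = 10, and 10 ≠ 11  ✓
[7] m = 10 lies in [6, 10]  ✓
[8] d - m = 9 - 10 = -1  ✓
[9] values -2 <= 9 <= 10  ✓

The assignment satisfies every constraint.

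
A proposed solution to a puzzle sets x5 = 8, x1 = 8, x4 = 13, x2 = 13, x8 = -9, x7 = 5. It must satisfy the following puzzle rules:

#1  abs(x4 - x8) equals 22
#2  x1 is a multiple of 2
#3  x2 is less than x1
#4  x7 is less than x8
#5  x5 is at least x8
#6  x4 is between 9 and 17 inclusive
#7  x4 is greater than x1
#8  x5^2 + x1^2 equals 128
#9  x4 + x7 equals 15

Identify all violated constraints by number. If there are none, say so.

#1 abs(13 - (-9)) = 22  yes
#2 8 / 2 = 4, so 2 divides 8  yes
#3 x2 = 13, x1 = 8; 13 ≥ 8 (want <)  no
#4 x7 = 5, x8 = -9; 5 ≥ -9 (want <)  no
#5 x5 = 8, x8 = -9; 8 ≥ -9  yes
#6 x4 = 13 lies in [9, 17]  yes
#7 x4 = 13, x1 = 8; 13 > 8  yes
#8 x5^2 + x1^2 = 8^2 + 8^2 = 64 + 64 = 128  yes
#9 x4 + x7 = 13 + 5 = 18, not 15  no

Constraints 3, 4, and 9 are violated.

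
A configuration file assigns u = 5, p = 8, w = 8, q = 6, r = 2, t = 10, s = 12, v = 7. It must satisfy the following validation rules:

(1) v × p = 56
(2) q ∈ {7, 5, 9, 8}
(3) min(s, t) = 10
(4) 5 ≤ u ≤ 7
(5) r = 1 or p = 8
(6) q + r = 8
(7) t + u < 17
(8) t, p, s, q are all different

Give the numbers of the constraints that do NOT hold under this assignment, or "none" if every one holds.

(1) v × p = 7 × 8 = 56  OK
(2) q = 6 is not in {7, 5, 9, 8}  FAIL
(3) min(12, 10) = 10  OK
(4) u = 5 lies in [5, 7]  OK
(5) r = 2 ≠ 1, but p = 8 = 8 (second disjunct)  OK
(6) q + r = 6 + 2 = 8  OK
(7) t + u = 10 + 5 = 15; 15 < 17  OK
(8) values 10, 8, 12, 6 are pairwise distinct  OK

Violated: 2.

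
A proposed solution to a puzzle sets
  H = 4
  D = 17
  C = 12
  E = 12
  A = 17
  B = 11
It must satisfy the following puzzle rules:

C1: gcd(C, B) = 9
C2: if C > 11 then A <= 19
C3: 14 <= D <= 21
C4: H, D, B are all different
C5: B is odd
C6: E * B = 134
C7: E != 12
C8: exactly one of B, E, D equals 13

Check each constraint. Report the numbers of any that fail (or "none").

Violated: 1, 6, 7, and 8.

C1: gcd(12, 11) = 1, not 9  ✘
C2: C = 12 > 11, so we need A ≤ 19; A = 17 ≤ 19  ✔
C3: D = 17 lies in [14, 21]  ✔
C4: values 4, 17, 11 are pairwise distinct  ✔
C5: B = 11 is odd  ✔
C6: E * B = 12 * 11 = 132, not 134  ✘
C7: E = 12, but 12 is required to differ  ✘
C8: B=11, E=12, D=17; 0 of them equal 13, not exactly one  ✘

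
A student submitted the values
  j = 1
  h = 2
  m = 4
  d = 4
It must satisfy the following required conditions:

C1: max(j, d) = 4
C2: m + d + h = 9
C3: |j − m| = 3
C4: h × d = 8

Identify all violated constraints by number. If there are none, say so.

C1: max(1, 4) = 4  true
C2: m + d + h = 4 + 4 + 2 = 10, not 9  false
C3: |1 − 4| = 3  true
C4: h × d = 2 × 4 = 8  true

No — constraint 2 is not satisfied.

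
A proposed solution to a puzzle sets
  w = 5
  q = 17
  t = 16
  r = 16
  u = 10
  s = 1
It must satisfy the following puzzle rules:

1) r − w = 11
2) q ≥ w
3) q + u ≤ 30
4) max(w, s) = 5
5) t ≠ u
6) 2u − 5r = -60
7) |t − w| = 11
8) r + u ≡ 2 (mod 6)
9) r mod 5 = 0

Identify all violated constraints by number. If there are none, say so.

1) r − w = 16 − 5 = 11  ✓
2) q = 17, w = 5; 17 ≥ 5  ✓
3) q + u = 17 + 10 = 27; 27 ≤ 30  ✓
4) max(5, 1) = 5  ✓
5) t = 16, u = 10; distinct  ✓
6) 2u − 5r = 2(10) − 5(16) = -60  ✓
7) |16 − 5| = 11  ✓
8) r + u = 26; 26 mod 6 = 2  ✓
9) 16 mod 5 = 1, not 0  ✗

The assignment fails constraint 9.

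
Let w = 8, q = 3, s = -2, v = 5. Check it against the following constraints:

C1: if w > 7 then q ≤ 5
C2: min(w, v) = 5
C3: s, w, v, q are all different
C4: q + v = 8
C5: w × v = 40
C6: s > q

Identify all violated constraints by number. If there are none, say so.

Constraint 6 is violated.

C1: w = 8 > 7, so we need q ≤ 5; q = 3 ≤ 5 — holds.
C2: min(8, 5) = 5 — holds.
C3: values -2, 8, 5, 3 are pairwise distinct — holds.
C4: q + v = 3 + 5 = 8 — holds.
C5: w × v = 8 × 5 = 40 — holds.
C6: s = -2, q = 3; -2 ≤ 3 (want >) — fails.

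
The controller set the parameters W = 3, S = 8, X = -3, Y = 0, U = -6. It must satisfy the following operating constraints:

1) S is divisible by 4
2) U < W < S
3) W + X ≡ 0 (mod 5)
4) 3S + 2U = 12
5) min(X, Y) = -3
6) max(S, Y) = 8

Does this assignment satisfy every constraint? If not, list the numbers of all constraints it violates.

Yes — all constraints hold.

1) 8 / 4 = 2, so 4 divides 8  ✔
2) values -6 < 3 < 8  ✔
3) W + X = 0; 0 mod 5 = 0  ✔
4) 3S + 2U = 3(8) + 2(-6) = 12  ✔
5) min(-3, 0) = -3  ✔
6) max(8, 0) = 8  ✔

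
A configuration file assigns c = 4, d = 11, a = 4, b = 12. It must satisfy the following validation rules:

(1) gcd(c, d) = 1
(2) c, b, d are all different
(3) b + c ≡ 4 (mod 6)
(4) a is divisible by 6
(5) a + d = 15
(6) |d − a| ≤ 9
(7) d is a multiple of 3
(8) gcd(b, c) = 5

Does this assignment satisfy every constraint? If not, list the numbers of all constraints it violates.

(1) gcd(4, 11) = 1 — holds.
(2) values 4, 12, 11 are pairwise distinct — holds.
(3) b + c = 16; 16 mod 6 = 4 — holds.
(4) 4 = 6×0 + 4, so 6 does not divide 4 — fails.
(5) a + d = 4 + 11 = 15 — holds.
(6) |11 − 4| = 7; 7 ≤ 9 — holds.
(7) 11 = 3×3 + 2, so 3 does not divide 11 — fails.
(8) gcd(12, 4) = 4, not 5 — fails.

Violated: 4, 7, and 8.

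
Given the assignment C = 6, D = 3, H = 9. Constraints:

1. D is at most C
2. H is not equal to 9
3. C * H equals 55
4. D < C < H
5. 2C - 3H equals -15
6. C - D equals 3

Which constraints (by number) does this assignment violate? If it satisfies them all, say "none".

1. D = 3, C = 6; 3 ≤ 6  true
2. H = 9, but 9 is required to differ  false
3. C * H = 6 * 9 = 54, not 55  false
4. values 3 < 6 < 9  true
5. 2C - 3H = 2(6) - 3(9) = -15  true
6. C - D = 6 - 3 = 3  true

No — constraints 2, 3 are not satisfied.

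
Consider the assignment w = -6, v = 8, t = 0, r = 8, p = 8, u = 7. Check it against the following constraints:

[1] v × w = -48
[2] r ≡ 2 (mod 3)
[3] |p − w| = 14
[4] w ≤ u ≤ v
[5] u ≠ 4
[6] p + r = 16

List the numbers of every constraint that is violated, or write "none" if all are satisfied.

[1] v × w = 8 × (-6) = -48  ✔
[2] 8 mod 3 = 2  ✔
[3] |8 − (-6)| = 14  ✔
[4] values -6 ≤ 7 ≤ 8  ✔
[5] u = 7, and 7 ≠ 4  ✔
[6] p + r = 8 + 8 = 16  ✔

No violations.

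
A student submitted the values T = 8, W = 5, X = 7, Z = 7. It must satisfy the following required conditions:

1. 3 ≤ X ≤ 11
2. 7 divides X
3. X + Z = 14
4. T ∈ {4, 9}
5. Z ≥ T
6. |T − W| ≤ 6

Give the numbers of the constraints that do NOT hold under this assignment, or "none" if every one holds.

Constraints 4 and 5 are violated.

1. X = 7 lies in [3, 11]  ✔
2. 7 / 7 = 1, so 7 divides 7  ✔
3. X + Z = 7 + 7 = 14  ✔
4. T = 8 is not in {4, 9}  ✘
5. Z = 7, T = 8; 7 < 8 (want ≥)  ✘
6. |8 − 5| = 3; 3 ≤ 6  ✔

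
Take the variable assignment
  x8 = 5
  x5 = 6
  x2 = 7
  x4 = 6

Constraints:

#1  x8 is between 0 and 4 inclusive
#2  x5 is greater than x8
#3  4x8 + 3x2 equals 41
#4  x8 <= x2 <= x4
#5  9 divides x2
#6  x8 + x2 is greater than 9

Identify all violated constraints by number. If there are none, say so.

#1 x8 = 5 is outside [0, 4] — violated.
#2 x5 = 6, x8 = 5; 6 > 5 — OK.
#3 4x8 + 3x2 = 4(5) + 3(7) = 41 — OK.
#4 values 5, 7, 6; x2 = 7 is not <= x4 = 6 — violated.
#5 7 = 9*0 + 7, so 9 does not divide 7 — violated.
#6 x8 + x2 = 5 + 7 = 12; 12 > 9 — OK.

No — constraints 1, 4, 5 are not satisfied.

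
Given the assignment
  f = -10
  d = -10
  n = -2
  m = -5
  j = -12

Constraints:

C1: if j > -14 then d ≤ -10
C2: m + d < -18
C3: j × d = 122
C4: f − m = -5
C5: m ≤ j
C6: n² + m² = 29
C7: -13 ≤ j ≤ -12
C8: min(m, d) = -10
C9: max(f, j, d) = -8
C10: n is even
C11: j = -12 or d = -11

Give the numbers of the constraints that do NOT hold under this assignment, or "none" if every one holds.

C1: j = -12 > -14, so we need d ≤ -10; d = -10 ≤ -10  holds
C2: m + d = -5 + (-10) = -15; -15 ≥ -18, bound -18 not met  fails
C3: j × d = -12 × (-10) = 120, not 122  fails
C4: f − m = -10 − (-5) = -5  holds
C5: m = -5, j = -12; -5 > -12 (want ≤)  fails
C6: n² + m² = (-2)² + (-5)² = 4 + 25 = 29  holds
C7: j = -12 lies in [-13, -12]  holds
C8: min(-5, -10) = -10  holds
C9: max(-10, -12, -10) = -10, not -8  fails
C10: n = -2 is even  holds
C11: j = -12 = -12 (first disjunct)  holds

Violated: 2, 3, 5, and 9.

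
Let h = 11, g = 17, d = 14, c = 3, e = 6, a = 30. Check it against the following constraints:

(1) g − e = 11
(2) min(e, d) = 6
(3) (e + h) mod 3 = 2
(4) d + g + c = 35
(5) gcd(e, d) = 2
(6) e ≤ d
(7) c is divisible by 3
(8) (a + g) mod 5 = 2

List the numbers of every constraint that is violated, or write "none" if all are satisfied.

Constraint 4 is violated.

(1) g − e = 17 − 6 = 11  holds
(2) min(6, 14) = 6  holds
(3) e + h = 17; 17 mod 3 = 2  holds
(4) d + g + c = 14 + 17 + 3 = 34, not 35  fails
(5) gcd(6, 14) = 2  holds
(6) e = 6, d = 14; 6 ≤ 14  holds
(7) 3 / 3 = 1, so 3 divides 3  holds
(8) a + g = 47; 47 mod 5 = 2  holds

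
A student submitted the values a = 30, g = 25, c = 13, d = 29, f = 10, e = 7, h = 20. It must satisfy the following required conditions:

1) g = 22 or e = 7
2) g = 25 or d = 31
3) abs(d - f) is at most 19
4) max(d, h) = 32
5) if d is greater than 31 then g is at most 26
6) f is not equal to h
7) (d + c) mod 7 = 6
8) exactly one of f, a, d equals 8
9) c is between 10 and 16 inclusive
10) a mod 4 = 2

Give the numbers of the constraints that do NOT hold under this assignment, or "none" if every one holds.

1) g = 25 ≠ 22, but e = 7 = 7 (second disjunct) — holds.
2) g = 25 = 25 (first disjunct) — holds.
3) abs(29 - 10) = 19; 19 ≤ 19 — holds.
4) max(29, 20) = 29, not 32 — does not hold.
5) d = 29, not > 31; antecedent false, conditional vacuously true — holds.
6) f = 10, h = 20; distinct — holds.
7) d + c = 42; 42 mod 7 = 0, not 6 — does not hold.
8) f=10, a=30, d=29; 0 of them equal 8, not exactly one — does not hold.
9) c = 13 lies in [10, 16] — holds.
10) 30 mod 4 = 2 — holds.

The assignment fails constraints 4, 7, 8.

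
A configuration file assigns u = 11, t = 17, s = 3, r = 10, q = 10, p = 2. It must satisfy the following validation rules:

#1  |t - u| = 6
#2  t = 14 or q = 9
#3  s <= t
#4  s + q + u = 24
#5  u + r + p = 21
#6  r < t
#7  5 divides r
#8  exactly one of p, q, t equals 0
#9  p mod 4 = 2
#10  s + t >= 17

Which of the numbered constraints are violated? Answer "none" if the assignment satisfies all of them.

Violated: 2, 5, and 8.

#1 |17 - 11| = 6 — holds.
#2 t = 17 ≠ 14 and q = 10 ≠ 9; both disjuncts false — fails.
#3 s = 3, t = 17; 3 ≤ 17 — holds.
#4 s + q + u = 3 + 10 + 11 = 24 — holds.
#5 u + r + p = 11 + 10 + 2 = 23, not 21 — fails.
#6 r = 10, t = 17; 10 < 17 — holds.
#7 10 / 5 = 2, so 5 divides 10 — holds.
#8 p=2, q=10, t=17; 0 of them equal 0, not exactly one — fails.
#9 2 mod 4 = 2 — holds.
#10 s + t = 3 + 17 = 20; 20 ≥ 17 — holds.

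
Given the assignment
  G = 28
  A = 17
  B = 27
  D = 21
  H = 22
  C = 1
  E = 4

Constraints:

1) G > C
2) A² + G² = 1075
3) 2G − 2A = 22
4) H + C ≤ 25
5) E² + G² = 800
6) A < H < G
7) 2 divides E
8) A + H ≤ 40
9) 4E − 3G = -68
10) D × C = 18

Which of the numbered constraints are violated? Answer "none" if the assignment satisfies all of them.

1) G = 28, C = 1; 28 > 1 — holds.
2) A² + G² = 17² + 28² = 289 + 784 = 1073, not 1075 — fails.
3) 2G − 2A = 2(28) − 2(17) = 22 — holds.
4) H + C = 22 + 1 = 23; 23 ≤ 25 — holds.
5) E² + G² = 4² + 28² = 16 + 784 = 800 — holds.
6) values 17 < 22 < 28 — holds.
7) 4 / 2 = 2, so 2 divides 4 — holds.
8) A + H = 17 + 22 = 39; 39 ≤ 40 — holds.
9) 4E − 3G = 4(4) − 3(28) = -68 — holds.
10) D × C = 21 × 1 = 21, not 18 — fails.

Violated: 2 and 10.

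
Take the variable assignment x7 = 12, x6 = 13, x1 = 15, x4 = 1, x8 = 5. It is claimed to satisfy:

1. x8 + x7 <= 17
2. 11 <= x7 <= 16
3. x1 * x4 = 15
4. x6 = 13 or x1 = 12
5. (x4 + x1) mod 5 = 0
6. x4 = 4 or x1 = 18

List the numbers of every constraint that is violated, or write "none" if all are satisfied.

No — constraints 5 and 6 are not satisfied.

1. x8 + x7 = 5 + 12 = 17; 17 ≤ 17  ✓
2. x7 = 12 lies in [11, 16]  ✓
3. x1 * x4 = 15 * 1 = 15  ✓
4. x6 = 13 = 13 (first disjunct)  ✓
5. x4 + x1 = 16; 16 mod 5 = 1, not 0  ✗
6. x4 = 1 ≠ 4 and x1 = 15 ≠ 18; both disjuncts false  ✗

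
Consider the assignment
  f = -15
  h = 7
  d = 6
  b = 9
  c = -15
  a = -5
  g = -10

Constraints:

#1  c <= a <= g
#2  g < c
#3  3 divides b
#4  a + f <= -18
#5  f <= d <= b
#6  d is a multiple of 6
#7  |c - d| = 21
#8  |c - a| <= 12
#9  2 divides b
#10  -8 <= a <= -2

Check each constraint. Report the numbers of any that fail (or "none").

#1 values -15, -5, -10; a = -5 is not <= g = -10 — fails.
#2 g = -10, c = -15; -10 ≥ -15 (want <) — fails.
#3 9 / 3 = 3, so 3 divides 9 — holds.
#4 a + f = -5 + (-15) = -20; -20 ≤ -18 — holds.
#5 values -15 <= 6 <= 9 — holds.
#6 6 / 6 = 1, so 6 divides 6 — holds.
#7 |-15 - 6| = 21 — holds.
#8 |-15 - (-5)| = 10; 10 ≤ 12 — holds.
#9 9 = 2*4 + 1, so 2 does not divide 9 — fails.
#10 a = -5 lies in [-8, -2] — holds.

The assignment fails constraints 1, 2, and 9.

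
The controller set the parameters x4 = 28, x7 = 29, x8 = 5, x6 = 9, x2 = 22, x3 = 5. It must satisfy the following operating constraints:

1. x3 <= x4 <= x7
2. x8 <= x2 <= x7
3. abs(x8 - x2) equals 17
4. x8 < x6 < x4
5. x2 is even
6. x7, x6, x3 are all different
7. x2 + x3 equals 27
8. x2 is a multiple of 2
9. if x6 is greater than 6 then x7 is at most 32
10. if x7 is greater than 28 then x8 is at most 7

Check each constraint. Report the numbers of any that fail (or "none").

1. values 5 <= 28 <= 29 — OK.
2. values 5 <= 22 <= 29 — OK.
3. abs(5 - 22) = 17 — OK.
4. values 5 < 9 < 28 — OK.
5. x2 = 22 is even — OK.
6. values 29, 9, 5 are pairwise distinct — OK.
7. x2 + x3 = 22 + 5 = 27 — OK.
8. 22 / 2 = 11, so 2 divides 22 — OK.
9. x6 = 9 > 6, so we need x7 ≤ 32; x7 = 29 ≤ 32 — OK.
10. x7 = 29 > 28, so we need x8 ≤ 7; x8 = 5 ≤ 7 — OK.

Yes — all constraints hold.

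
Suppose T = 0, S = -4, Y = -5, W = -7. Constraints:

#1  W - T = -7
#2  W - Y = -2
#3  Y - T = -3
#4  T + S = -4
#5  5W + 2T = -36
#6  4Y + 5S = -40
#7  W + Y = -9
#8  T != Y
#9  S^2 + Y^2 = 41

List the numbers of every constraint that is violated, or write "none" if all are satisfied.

No — constraints 3, 5, and 7 are not satisfied.

#1 W - T = -7 - 0 = -7 — OK.
#2 W - Y = -7 - (-5) = -2 — OK.
#3 Y - T = -5 - 0 = -5, not -3 — violated.
#4 T + S = 0 + (-4) = -4 — OK.
#5 5W + 2T = 5(-7) + 2(0) = -35, not -36 — violated.
#6 4Y + 5S = 4(-5) + 5(-4) = -40 — OK.
#7 W + Y = -7 + (-5) = -12, not -9 — violated.
#8 T = 0, Y = -5; distinct — OK.
#9 S^2 + Y^2 = (-4)^2 + (-5)^2 = 16 + 25 = 41 — OK.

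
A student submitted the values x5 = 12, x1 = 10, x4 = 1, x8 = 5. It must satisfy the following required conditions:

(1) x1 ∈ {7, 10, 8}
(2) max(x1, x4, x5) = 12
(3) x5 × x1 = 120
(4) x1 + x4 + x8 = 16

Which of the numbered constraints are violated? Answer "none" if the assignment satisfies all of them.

(1) x1 = 10 is in {7, 10, 8} — satisfied.
(2) max(10, 1, 12) = 12 — satisfied.
(3) x5 × x1 = 12 × 10 = 120 — satisfied.
(4) x1 + x4 + x8 = 10 + 1 + 5 = 16 — satisfied.

No violations.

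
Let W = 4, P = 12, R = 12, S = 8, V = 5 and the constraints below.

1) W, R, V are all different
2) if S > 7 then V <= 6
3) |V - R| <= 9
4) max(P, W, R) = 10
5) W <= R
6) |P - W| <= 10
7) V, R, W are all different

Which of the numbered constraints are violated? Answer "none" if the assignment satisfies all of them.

No — constraint 4 is not satisfied.

1) values 4, 12, 5 are pairwise distinct — holds.
2) S = 8 > 7, so we need V ≤ 6; V = 5 ≤ 6 — holds.
3) |5 - 12| = 7; 7 ≤ 9 — holds.
4) max(12, 4, 12) = 12, not 10 — fails.
5) W = 4, R = 12; 4 ≤ 12 — holds.
6) |12 - 4| = 8; 8 ≤ 10 — holds.
7) values 5, 12, 4 are pairwise distinct — holds.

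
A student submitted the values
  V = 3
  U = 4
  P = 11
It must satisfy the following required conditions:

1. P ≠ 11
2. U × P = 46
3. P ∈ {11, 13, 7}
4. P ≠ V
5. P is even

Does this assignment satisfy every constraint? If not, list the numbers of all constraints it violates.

1. P = 11, but 11 is required to differ  ✘
2. U × P = 4 × 11 = 44, not 46  ✘
3. P = 11 is in {11, 13, 7}  ✔
4. P = 11, V = 3; distinct  ✔
5. P = 11 is odd  ✘

Constraints 1, 2, and 5 are violated.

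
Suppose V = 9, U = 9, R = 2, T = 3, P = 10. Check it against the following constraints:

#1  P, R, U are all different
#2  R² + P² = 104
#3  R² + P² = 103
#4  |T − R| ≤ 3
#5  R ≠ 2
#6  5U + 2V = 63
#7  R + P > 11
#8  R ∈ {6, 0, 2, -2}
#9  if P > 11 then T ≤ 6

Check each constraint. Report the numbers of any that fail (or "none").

#1 values 10, 2, 9 are pairwise distinct — holds.
#2 R² + P² = 2² + 10² = 4 + 100 = 104 — holds.
#3 R² + P² = 2² + 10² = 4 + 100 = 104, not 103 — does not hold.
#4 |3 − 2| = 1; 1 ≤ 3 — holds.
#5 R = 2, but 2 is required to differ — does not hold.
#6 5U + 2V = 5(9) + 2(9) = 63 — holds.
#7 R + P = 2 + 10 = 12; 12 > 11 — holds.
#8 R = 2 is in {6, 0, 2, -2} — holds.
#9 P = 10, not > 11; antecedent false, conditional vacuously true — holds.

Violated: 3 and 5.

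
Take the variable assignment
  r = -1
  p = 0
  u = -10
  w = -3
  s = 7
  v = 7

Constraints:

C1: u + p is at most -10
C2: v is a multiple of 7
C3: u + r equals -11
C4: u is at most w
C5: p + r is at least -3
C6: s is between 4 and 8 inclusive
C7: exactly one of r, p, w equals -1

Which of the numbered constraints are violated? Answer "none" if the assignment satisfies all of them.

Yes — all constraints hold.

C1: u + p = -10 + 0 = -10; -10 ≤ -10 — holds.
C2: 7 / 7 = 1, so 7 divides 7 — holds.
C3: u + r = -10 + (-1) = -11 — holds.
C4: u = -10, w = -3; -10 ≤ -3 — holds.
C5: p + r = 0 + (-1) = -1; -1 ≥ -3 — holds.
C6: s = 7 lies in [4, 8] — holds.
C7: r=-1, p=0, w=-3; 1 of them equals -1 — holds.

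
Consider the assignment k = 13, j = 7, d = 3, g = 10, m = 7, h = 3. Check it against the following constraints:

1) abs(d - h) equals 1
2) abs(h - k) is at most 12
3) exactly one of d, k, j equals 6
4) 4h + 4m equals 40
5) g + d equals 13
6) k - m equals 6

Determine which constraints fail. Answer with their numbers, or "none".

1) abs(3 - 3) = 0, not 1  false
2) abs(3 - 13) = 10; 10 ≤ 12  true
3) d=3, k=13, j=7; 0 of them equal 6, not exactly one  false
4) 4h + 4m = 4(3) + 4(7) = 40  true
5) g + d = 10 + 3 = 13  true
6) k - m = 13 - 7 = 6  true

Constraints 1 and 3 are violated.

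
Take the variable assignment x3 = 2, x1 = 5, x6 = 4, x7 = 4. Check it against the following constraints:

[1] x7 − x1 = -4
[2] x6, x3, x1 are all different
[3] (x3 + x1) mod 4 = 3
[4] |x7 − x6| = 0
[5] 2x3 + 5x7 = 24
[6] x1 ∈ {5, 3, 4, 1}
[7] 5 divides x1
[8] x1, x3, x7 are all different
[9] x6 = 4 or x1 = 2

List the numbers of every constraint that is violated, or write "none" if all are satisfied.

Constraint 1 does not hold.

[1] x7 − x1 = 4 − 5 = -1, not -4 — violated.
[2] values 4, 2, 5 are pairwise distinct — OK.
[3] x3 + x1 = 7; 7 mod 4 = 3 — OK.
[4] |4 − 4| = 0 — OK.
[5] 2x3 + 5x7 = 2(2) + 5(4) = 24 — OK.
[6] x1 = 5 is in {5, 3, 4, 1} — OK.
[7] 5 / 5 = 1, so 5 divides 5 — OK.
[8] values 5, 2, 4 are pairwise distinct — OK.
[9] x6 = 4 = 4 (first disjunct) — OK.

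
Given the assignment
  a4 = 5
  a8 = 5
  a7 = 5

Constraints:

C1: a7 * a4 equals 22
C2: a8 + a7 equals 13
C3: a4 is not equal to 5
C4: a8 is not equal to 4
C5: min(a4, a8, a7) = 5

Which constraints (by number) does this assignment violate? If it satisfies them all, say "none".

C1: a7 * a4 = 5 * 5 = 25, not 22  false
C2: a8 + a7 = 5 + 5 = 10, not 13  false
C3: a4 = 5, but 5 is required to differ  false
C4: a8 = 5, and 5 ≠ 4  true
C5: min(5, 5, 5) = 5  true

Violated: 1, 2, and 3.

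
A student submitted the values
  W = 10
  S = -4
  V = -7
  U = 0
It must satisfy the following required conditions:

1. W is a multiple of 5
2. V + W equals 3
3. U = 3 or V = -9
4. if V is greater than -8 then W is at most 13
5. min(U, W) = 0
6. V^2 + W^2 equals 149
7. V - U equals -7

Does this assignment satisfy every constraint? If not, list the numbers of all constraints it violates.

The assignment fails constraint 3.

1. 10 / 5 = 2, so 5 divides 10 — holds.
2. V + W = -7 + 10 = 3 — holds.
3. U = 0 ≠ 3 and V = -7 ≠ -9; both disjuncts false — does not hold.
4. V = -7 > -8, so we need W ≤ 13; W = 10 ≤ 13 — holds.
5. min(0, 10) = 0 — holds.
6. V^2 + W^2 = (-7)^2 + 10^2 = 49 + 100 = 149 — holds.
7. V - U = -7 - 0 = -7 — holds.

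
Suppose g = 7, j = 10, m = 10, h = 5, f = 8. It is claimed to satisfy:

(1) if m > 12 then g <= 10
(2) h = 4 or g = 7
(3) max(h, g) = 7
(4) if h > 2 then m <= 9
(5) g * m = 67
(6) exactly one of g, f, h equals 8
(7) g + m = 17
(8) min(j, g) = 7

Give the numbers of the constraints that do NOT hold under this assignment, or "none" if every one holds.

No — constraints 4 and 5 are not satisfied.

(1) m = 10, not > 12; antecedent false, conditional vacuously true  ✔
(2) h = 5 ≠ 4, but g = 7 = 7 (second disjunct)  ✔
(3) max(5, 7) = 7  ✔
(4) h = 5 > 2, so we need m ≤ 9; but m = 10 > 9  ✘
(5) g * m = 7 * 10 = 70, not 67  ✘
(6) g=7, f=8, h=5; 1 of them equals 8  ✔
(7) g + m = 7 + 10 = 17  ✔
(8) min(10, 7) = 7  ✔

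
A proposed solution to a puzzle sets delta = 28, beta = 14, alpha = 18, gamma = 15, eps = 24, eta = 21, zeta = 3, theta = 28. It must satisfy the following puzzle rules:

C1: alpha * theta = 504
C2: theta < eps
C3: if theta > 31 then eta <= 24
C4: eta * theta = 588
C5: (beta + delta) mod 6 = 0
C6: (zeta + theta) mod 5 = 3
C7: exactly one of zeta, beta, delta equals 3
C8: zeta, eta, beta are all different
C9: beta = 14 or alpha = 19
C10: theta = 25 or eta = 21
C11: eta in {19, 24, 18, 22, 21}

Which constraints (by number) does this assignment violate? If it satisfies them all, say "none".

C1: alpha * theta = 18 * 28 = 504  yes
C2: theta = 28, eps = 24; 28 ≥ 24 (want <)  no
C3: theta = 28, not > 31; antecedent false, conditional vacuously true  yes
C4: eta * theta = 21 * 28 = 588  yes
C5: beta + delta = 42; 42 mod 6 = 0  yes
C6: zeta + theta = 31; 31 mod 5 = 1, not 3  no
C7: zeta=3, beta=14, delta=28; 1 of them equals 3  yes
C8: values 3, 21, 14 are pairwise distinct  yes
C9: beta = 14 = 14 (first disjunct)  yes
C10: theta = 28 ≠ 25, but eta = 21 = 21 (second disjunct)  yes
C11: eta = 21 is in {19, 24, 18, 22, 21}  yes

The assignment fails constraints 2 and 6.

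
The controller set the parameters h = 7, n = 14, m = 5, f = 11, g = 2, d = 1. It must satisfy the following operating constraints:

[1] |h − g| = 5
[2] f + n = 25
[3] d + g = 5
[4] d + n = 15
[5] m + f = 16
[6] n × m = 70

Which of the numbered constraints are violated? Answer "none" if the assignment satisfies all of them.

[1] |7 − 2| = 5 — holds.
[2] f + n = 11 + 14 = 25 — holds.
[3] d + g = 1 + 2 = 3, not 5 — does not hold.
[4] d + n = 1 + 14 = 15 — holds.
[5] m + f = 5 + 11 = 16 — holds.
[6] n × m = 14 × 5 = 70 — holds.

The assignment fails constraint 3.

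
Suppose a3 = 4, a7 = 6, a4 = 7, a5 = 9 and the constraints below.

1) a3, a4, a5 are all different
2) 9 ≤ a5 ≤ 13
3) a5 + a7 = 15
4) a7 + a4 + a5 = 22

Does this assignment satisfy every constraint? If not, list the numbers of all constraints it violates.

1) values 4, 7, 9 are pairwise distinct  true
2) a5 = 9 lies in [9, 13]  true
3) a5 + a7 = 9 + 6 = 15  true
4) a7 + a4 + a5 = 6 + 7 + 9 = 22  true

None — every constraint holds.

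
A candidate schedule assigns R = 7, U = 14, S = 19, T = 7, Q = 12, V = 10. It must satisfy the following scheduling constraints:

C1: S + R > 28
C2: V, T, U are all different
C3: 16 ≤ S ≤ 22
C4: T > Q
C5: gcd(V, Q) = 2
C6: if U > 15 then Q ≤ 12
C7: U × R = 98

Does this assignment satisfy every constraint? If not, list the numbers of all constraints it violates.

C1: S + R = 19 + 7 = 26; 26 ≤ 28, bound 28 not met — violated.
C2: values 10, 7, 14 are pairwise distinct — satisfied.
C3: S = 19 lies in [16, 22] — satisfied.
C4: T = 7, Q = 12; 7 ≤ 12 (want >) — violated.
C5: gcd(10, 12) = 2 — satisfied.
C6: U = 14, not > 15; antecedent false, conditional vacuously true — satisfied.
C7: U × R = 14 × 7 = 98 — satisfied.

No — constraints 1 and 4 are not satisfied.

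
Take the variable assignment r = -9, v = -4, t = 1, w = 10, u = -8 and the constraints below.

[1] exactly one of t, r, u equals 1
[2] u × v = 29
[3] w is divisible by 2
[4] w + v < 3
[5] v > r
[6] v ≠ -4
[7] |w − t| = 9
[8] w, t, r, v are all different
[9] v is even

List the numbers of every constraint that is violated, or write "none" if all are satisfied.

Violated: 2, 4, and 6.

[1] t=1, r=-9, u=-8; 1 of them equals 1 — satisfied.
[2] u × v = -8 × (-4) = 32, not 29 — violated.
[3] 10 / 2 = 5, so 2 divides 10 — satisfied.
[4] w + v = 10 + (-4) = 6; 6 ≥ 3, bound 3 not met — violated.
[5] v = -4, r = -9; -4 > -9 — satisfied.
[6] v = -4, but -4 is required to differ — violated.
[7] |10 − 1| = 9 — satisfied.
[8] values 10, 1, -9, -4 are pairwise distinct — satisfied.
[9] v = -4 is even — satisfied.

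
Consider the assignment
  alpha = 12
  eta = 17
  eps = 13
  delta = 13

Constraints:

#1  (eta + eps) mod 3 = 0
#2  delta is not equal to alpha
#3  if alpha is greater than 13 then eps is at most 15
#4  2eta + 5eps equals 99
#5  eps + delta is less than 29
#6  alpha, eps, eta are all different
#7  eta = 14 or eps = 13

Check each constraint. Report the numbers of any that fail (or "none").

#1 eta + eps = 30; 30 mod 3 = 0 — holds.
#2 delta = 13, alpha = 12; distinct — holds.
#3 alpha = 12, not > 13; antecedent false, conditional vacuously true — holds.
#4 2eta + 5eps = 2(17) + 5(13) = 99 — holds.
#5 eps + delta = 13 + 13 = 26; 26 < 29 — holds.
#6 values 12, 13, 17 are pairwise distinct — holds.
#7 eta = 17 ≠ 14, but eps = 13 = 13 (second disjunct) — holds.

None — every constraint holds.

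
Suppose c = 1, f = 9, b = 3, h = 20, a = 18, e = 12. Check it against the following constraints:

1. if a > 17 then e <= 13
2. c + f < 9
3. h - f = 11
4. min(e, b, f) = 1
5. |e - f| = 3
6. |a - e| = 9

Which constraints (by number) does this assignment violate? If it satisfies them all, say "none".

1. a = 18 > 17, so we need e ≤ 13; e = 12 ≤ 13 — holds.
2. c + f = 1 + 9 = 10; 10 ≥ 9, bound 9 not met — fails.
3. h - f = 20 - 9 = 11 — holds.
4. min(12, 3, 9) = 3, not 1 — fails.
5. |12 - 9| = 3 — holds.
6. |18 - 12| = 6, not 9 — fails.

No — constraints 2, 4, and 6 are not satisfied.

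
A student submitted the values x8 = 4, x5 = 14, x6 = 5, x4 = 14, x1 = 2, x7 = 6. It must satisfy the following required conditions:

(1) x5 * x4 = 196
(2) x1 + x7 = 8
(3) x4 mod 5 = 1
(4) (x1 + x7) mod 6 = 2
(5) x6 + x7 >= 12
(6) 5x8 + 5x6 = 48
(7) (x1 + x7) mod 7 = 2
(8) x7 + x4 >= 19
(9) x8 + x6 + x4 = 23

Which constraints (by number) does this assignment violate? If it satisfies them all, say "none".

(1) x5 * x4 = 14 * 14 = 196  OK
(2) x1 + x7 = 2 + 6 = 8  OK
(3) 14 mod 5 = 4, not 1  FAIL
(4) x1 + x7 = 8; 8 mod 6 = 2  OK
(5) x6 + x7 = 5 + 6 = 11; 11 < 12, bound 12 not met  FAIL
(6) 5x8 + 5x6 = 5(4) + 5(5) = 45, not 48  FAIL
(7) x1 + x7 = 8; 8 mod 7 = 1, not 2  FAIL
(8) x7 + x4 = 6 + 14 = 20; 20 ≥ 19  OK
(9) x8 + x6 + x4 = 4 + 5 + 14 = 23  OK

No — constraints 3, 5, 6, and 7 are not satisfied.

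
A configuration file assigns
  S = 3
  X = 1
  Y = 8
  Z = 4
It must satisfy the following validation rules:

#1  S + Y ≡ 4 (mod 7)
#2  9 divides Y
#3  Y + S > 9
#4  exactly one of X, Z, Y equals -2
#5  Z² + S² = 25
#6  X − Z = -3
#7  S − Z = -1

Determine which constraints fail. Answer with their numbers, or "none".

#1 S + Y = 11; 11 mod 7 = 4 — holds.
#2 8 = 9×0 + 8, so 9 does not divide 8 — fails.
#3 Y + S = 8 + 3 = 11; 11 > 9 — holds.
#4 X=1, Z=4, Y=8; 0 of them equal -2, not exactly one — fails.
#5 Z² + S² = 4² + 3² = 16 + 9 = 25 — holds.
#6 X − Z = 1 − 4 = -3 — holds.
#7 S − Z = 3 − 4 = -1 — holds.

The assignment fails constraints 2, 4.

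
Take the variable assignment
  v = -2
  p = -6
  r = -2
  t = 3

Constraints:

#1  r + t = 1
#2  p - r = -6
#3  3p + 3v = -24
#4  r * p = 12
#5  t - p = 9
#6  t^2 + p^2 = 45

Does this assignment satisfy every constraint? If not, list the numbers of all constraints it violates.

#1 r + t = -2 + 3 = 1 — holds.
#2 p - r = -6 - (-2) = -4, not -6 — does not hold.
#3 3p + 3v = 3(-6) + 3(-2) = -24 — holds.
#4 r * p = -2 * (-6) = 12 — holds.
#5 t - p = 3 - (-6) = 9 — holds.
#6 t^2 + p^2 = 3^2 + (-6)^2 = 9 + 36 = 45 — holds.

The assignment fails constraint 2.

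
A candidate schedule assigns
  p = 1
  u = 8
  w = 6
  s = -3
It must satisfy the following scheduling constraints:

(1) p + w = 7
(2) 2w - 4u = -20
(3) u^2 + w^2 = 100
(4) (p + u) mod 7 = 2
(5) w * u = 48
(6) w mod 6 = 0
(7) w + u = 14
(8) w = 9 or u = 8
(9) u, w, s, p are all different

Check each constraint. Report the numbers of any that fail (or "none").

(1) p + w = 1 + 6 = 7  yes
(2) 2w - 4u = 2(6) - 4(8) = -20  yes
(3) u^2 + w^2 = 8^2 + 6^2 = 64 + 36 = 100  yes
(4) p + u = 9; 9 mod 7 = 2  yes
(5) w * u = 6 * 8 = 48  yes
(6) 6 mod 6 = 0  yes
(7) w + u = 6 + 8 = 14  yes
(8) w = 6 ≠ 9, but u = 8 = 8 (second disjunct)  yes
(9) values 8, 6, -3, 1 are pairwise distinct  yes

No violations.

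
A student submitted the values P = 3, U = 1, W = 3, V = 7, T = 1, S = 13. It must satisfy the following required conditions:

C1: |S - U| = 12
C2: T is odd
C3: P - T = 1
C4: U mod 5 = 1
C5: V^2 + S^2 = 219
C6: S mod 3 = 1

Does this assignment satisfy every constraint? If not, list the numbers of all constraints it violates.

The assignment fails constraints 3 and 5.

C1: |13 - 1| = 12 — holds.
C2: T = 1 is odd — holds.
C3: P - T = 3 - 1 = 2, not 1 — does not hold.
C4: 1 mod 5 = 1 — holds.
C5: V^2 + S^2 = 7^2 + 13^2 = 49 + 169 = 218, not 219 — does not hold.
C6: 13 mod 3 = 1 — holds.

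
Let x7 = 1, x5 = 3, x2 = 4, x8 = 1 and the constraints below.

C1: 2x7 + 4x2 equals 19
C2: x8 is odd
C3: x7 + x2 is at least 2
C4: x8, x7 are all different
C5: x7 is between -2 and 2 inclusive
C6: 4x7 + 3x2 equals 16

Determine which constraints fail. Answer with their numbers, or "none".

C1: 2x7 + 4x2 = 2(1) + 4(4) = 18, not 19 — fails.
C2: x8 = 1 is odd — holds.
C3: x7 + x2 = 1 + 4 = 5; 5 ≥ 2 — holds.
C4: x8 = x7 = 1, not all different — fails.
C5: x7 = 1 lies in [-2, 2] — holds.
C6: 4x7 + 3x2 = 4(1) + 3(4) = 16 — holds.

Violated: 1, 4.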